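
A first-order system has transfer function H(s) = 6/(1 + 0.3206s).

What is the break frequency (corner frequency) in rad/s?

Corner frequency = 1/τ = 1/0.3206 = 3.119 rad/s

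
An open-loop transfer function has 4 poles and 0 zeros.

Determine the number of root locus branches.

Root locus has n branches where n = number of poles = 4.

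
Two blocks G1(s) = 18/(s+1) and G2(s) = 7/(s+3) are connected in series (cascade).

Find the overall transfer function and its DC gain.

Series: multiply transfer functions. G_eq = 18/(s+1) × 7/(s+3) = 126/((s+1)(s+3)). DC gain = 126/(1×3) = 42.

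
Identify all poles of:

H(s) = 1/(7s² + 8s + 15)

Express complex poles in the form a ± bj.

Discriminant = 8² - 4×7×15 = 64 - 420 = -356 < 0, so the poles are a complex conjugate pair s = (-8 ± j√356)/(2×7). Real part = -8/(2×7) = -8/14 ≈ -0.5714; imaginary part = ±√356/(2×7) ≈ 1.3477. Poles: s = -0.5714 ± 1.3477j.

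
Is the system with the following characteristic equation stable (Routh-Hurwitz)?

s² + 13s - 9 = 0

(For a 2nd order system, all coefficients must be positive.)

Coefficients: 1, 13, -9. c=-9 not positive, so system is unstable.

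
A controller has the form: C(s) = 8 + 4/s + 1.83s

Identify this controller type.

This is a Proportional-Integral-Derivative (PID) controller.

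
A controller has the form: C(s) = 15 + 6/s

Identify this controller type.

This is a Proportional-Integral (PI) controller.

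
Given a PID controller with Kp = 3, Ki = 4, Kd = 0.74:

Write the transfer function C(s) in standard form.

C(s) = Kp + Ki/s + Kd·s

Substituting values: C(s) = 3 + 4/s + 0.74s = (0.74s² + 3s + 4)/s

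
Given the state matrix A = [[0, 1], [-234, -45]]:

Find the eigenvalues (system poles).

det(A - λI) = λ² - (-45)λ + 234 = (λ - (-39))(λ - (-6)). Eigenvalues: -39, -6.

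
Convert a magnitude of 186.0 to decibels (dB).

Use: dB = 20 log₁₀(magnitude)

dB = 20 log₁₀(186.0) = 45.4 dB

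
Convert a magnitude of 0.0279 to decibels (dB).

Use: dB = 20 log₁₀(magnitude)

dB = 20 log₁₀(0.0279) = -31.1 dB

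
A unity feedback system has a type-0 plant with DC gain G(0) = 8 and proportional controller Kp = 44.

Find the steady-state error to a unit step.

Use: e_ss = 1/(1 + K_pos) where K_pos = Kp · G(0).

K_pos = Kp · G(0) = 44 × 8 = 352. e_ss = 1/(1 + 352) = 0.0028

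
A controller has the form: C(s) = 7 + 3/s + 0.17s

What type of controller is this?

This is a Proportional-Integral-Derivative (PID) controller.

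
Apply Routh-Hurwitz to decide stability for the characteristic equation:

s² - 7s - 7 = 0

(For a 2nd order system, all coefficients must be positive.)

Coefficients: 1, -7, -7. b=-7, c=-7 not positive, so system is unstable.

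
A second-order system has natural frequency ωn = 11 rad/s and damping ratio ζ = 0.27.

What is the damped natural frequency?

ωd = ωn√(1 - ζ²) = 11√(1 - 0.27²) = 10.59 rad/s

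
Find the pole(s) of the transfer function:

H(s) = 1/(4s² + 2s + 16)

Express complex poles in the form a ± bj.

Discriminant = 2² - 4×4×16 = 4 - 256 = -252 < 0, so the poles are a complex conjugate pair s = (-2 ± j√252)/(2×4). Real part = -2/(2×4) = -2/8 = -0.25; imaginary part = ±√252/(2×4) ≈ 1.9843. Poles: s = -0.25 ± 1.9843j.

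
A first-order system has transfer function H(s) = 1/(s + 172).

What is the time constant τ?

For H(s) = 1/(s + 1/τ), the pole is at -1/τ = -172, so τ = 1/172 = 0.0058 s.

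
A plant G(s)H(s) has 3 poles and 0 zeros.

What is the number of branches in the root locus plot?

Root locus has n branches where n = number of poles = 3.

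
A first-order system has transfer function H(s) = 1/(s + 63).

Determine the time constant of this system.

For H(s) = 1/(s + 1/τ), the pole is at -1/τ = -63, so τ = 1/63 = 0.0159 s.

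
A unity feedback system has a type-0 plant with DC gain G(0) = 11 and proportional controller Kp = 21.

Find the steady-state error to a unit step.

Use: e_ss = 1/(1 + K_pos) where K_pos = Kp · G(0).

K_pos = Kp · G(0) = 21 × 11 = 231. e_ss = 1/(1 + 231) = 0.0043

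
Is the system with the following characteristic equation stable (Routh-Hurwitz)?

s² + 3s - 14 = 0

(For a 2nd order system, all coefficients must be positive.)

Coefficients: 1, 3, -14. c=-14 not positive, so system is unstable.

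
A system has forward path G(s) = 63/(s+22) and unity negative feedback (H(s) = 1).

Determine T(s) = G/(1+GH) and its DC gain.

T(s) = G/(1+GH) = [63/(s+22)] / [1 + 63/(s+22)] = 63/(s+22+63) = 63/(s+85). DC gain = 63/85 = 0.7412.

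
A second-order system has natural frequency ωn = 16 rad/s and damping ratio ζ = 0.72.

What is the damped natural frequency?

ωd = ωn√(1 - ζ²) = 16√(1 - 0.72²) = 11.1 rad/s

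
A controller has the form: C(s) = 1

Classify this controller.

This is a Proportional (P) controller.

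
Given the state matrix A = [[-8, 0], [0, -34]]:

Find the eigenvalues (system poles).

For diagonal matrix, eigenvalues are diagonal entries: λ₁ = -8, λ₂ = -34.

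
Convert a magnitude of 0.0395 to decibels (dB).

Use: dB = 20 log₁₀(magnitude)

dB = 20 log₁₀(0.0395) = -28.1 dB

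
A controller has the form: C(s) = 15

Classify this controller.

This is a Proportional (P) controller.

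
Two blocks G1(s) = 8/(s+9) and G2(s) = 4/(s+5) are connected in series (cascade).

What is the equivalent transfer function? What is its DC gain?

Series: multiply transfer functions. G_eq = 8/(s+9) × 4/(s+5) = 32/((s+9)(s+5)). DC gain = 32/(9×5) = 0.7111.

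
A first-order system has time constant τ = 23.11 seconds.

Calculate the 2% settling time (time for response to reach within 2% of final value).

For first-order system, 2% settling time ≈ 4τ = 4 × 23.11 = 92.44 s.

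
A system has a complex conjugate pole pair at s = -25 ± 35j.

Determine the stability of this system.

Real part of poles is -25 (< 0, left half-plane). Stable.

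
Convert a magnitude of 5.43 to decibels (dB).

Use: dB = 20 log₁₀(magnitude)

dB = 20 log₁₀(5.43) = 14.7 dB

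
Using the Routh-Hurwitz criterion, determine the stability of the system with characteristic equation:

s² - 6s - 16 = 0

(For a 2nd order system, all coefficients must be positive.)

Coefficients: 1, -6, -16. b=-6, c=-16 not positive, so system is unstable.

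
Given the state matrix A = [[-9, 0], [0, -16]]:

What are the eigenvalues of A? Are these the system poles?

For diagonal matrix, eigenvalues are diagonal entries: λ₁ = -9, λ₂ = -16. Eigenvalues of A = system poles.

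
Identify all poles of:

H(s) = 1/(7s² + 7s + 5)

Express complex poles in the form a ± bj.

Discriminant = 7² - 4×7×5 = 49 - 140 = -91 < 0, so the poles are a complex conjugate pair s = (-7 ± j√91)/(2×7). Real part = -7/(2×7) = -7/14 = -0.5; imaginary part = ±√91/(2×7) ≈ 0.6814. Poles: s = -0.5 ± 0.6814j.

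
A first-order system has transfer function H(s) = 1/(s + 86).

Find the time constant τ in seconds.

For H(s) = 1/(s + 1/τ), the pole is at -1/τ = -86, so τ = 1/86 = 0.0116 s.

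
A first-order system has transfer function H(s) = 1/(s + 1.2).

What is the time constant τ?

For H(s) = 1/(s + 1/τ), the pole is at -1/τ = -1.2, so τ = 1/1.2 = 0.8333 s.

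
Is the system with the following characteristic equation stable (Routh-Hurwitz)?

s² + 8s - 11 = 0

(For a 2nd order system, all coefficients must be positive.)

Coefficients: 1, 8, -11. c=-11 not positive, so system is unstable.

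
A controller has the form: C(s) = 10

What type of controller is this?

This is a Proportional (P) controller.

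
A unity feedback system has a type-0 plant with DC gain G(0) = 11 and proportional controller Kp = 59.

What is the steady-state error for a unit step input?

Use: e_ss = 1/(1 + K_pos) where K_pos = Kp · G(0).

K_pos = Kp · G(0) = 59 × 11 = 649. e_ss = 1/(1 + 649) = 0.0015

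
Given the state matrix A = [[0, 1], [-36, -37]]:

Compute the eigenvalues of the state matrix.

det(A - λI) = λ² - (-37)λ + 36 = (λ - (-36))(λ - (-1)). Eigenvalues: -36, -1.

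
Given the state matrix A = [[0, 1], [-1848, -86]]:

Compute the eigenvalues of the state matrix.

det(A - λI) = λ² - (-86)λ + 1848 = (λ - (-44))(λ - (-42)). Eigenvalues: -44, -42.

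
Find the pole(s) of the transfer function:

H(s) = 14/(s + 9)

Pole is where denominator = 0: s + 9 = 0, so s = -9.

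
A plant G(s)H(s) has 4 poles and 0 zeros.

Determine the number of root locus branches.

Root locus has n branches where n = number of poles = 4.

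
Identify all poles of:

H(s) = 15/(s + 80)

Pole is where denominator = 0: s + 80 = 0, so s = -80.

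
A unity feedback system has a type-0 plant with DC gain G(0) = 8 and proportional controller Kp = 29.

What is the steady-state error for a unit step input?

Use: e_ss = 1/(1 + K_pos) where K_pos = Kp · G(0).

K_pos = Kp · G(0) = 29 × 8 = 232. e_ss = 1/(1 + 232) = 0.0043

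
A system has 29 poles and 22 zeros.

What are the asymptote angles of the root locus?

n - m = 29 - 22 = 7. Angles: θk = (2k + 1)·180°/7 = 25.71°, 77.14°, 128.57°, 180°, 231.43°, 282.86°, 334.29°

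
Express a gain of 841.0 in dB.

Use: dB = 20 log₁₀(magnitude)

dB = 20 log₁₀(841.0) = 58.5 dB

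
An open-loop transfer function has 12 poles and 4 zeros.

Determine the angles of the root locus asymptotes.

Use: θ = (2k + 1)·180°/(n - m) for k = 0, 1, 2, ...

n - m = 12 - 4 = 8. Angles: θk = (2k + 1)·180°/8 = 22.5°, 67.5°, 112.5°, 157.5°, 202.5°, 247.5°, 292.5°, 337.5°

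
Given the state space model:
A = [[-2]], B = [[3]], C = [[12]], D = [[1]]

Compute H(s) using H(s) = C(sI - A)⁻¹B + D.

(sI - A)⁻¹ = 1/(s + 2). H(s) = 12×3/(s + 2) + 1 = (s + 38)/(s + 2).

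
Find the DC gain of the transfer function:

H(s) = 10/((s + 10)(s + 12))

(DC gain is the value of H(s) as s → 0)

DC gain = H(0) = 10/(10 × 12) = 10/120 = 0.0833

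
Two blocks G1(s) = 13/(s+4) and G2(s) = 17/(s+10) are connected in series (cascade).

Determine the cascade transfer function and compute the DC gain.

Series: multiply transfer functions. G_eq = 13/(s+4) × 17/(s+10) = 221/((s+4)(s+10)). DC gain = 221/(4×10) = 5.525.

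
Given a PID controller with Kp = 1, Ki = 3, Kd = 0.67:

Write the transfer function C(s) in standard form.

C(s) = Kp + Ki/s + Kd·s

Substituting values: C(s) = 1 + 3/s + 0.67s = (0.67s² + s + 3)/s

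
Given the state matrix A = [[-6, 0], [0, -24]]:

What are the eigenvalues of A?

For diagonal matrix, eigenvalues are diagonal entries: λ₁ = -6, λ₂ = -24.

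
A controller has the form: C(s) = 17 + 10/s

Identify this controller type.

This is a Proportional-Integral (PI) controller.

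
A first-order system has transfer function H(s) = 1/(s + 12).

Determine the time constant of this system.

For H(s) = 1/(s + 1/τ), the pole is at -1/τ = -12, so τ = 1/12 = 0.0833 s.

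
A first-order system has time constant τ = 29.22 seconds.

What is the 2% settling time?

For first-order system, 2% settling time ≈ 4τ = 4 × 29.22 = 116.88 s.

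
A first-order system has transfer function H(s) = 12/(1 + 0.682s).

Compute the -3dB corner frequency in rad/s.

Corner frequency = 1/τ = 1/0.682 = 1.466 rad/s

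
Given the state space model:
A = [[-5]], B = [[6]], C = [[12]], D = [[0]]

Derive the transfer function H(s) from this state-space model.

(sI - A)⁻¹ = 1/(s + 5). H(s) = 12 × 6/(s + 5) + 0 = 72/(s + 5).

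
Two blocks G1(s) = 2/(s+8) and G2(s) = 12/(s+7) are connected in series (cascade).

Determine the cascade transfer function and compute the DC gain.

Series: multiply transfer functions. G_eq = 2/(s+8) × 12/(s+7) = 24/((s+8)(s+7)). DC gain = 24/(8×7) = 0.4286.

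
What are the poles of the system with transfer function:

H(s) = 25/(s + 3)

Pole is where denominator = 0: s + 3 = 0, so s = -3.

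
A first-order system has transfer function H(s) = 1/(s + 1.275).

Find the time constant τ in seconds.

For H(s) = 1/(s + 1/τ), the pole is at -1/τ = -1.275, so τ = 1/1.275 = 0.7843 s.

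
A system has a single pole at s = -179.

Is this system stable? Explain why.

Pole at s = -179 is in the left half-plane. Stable.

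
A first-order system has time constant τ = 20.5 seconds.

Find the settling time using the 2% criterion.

For first-order system, 2% settling time ≈ 4τ = 4 × 20.5 = 82.0 s.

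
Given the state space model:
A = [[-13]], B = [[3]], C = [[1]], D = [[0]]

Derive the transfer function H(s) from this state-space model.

(sI - A)⁻¹ = 1/(s + 13). H(s) = 1 × 3/(s + 13) + 0 = 3/(s + 13).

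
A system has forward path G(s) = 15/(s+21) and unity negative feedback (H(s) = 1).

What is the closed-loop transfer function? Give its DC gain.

T(s) = G/(1+GH) = [15/(s+21)] / [1 + 15/(s+21)] = 15/(s+21+15) = 15/(s+36). DC gain = 15/36 = 0.4167.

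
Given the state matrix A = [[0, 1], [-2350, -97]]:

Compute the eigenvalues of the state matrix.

det(A - λI) = λ² - (-97)λ + 2350 = (λ - (-50))(λ - (-47)). Eigenvalues: -50, -47.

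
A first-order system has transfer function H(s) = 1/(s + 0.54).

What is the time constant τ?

For H(s) = 1/(s + 1/τ), the pole is at -1/τ = -0.54, so τ = 1/0.54 = 1.8519 s.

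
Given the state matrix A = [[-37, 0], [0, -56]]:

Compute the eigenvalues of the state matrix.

For diagonal matrix, eigenvalues are diagonal entries: λ₁ = -37, λ₂ = -56.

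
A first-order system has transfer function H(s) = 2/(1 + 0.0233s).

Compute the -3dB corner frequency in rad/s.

Corner frequency = 1/τ = 1/0.0233 = 42.918 rad/s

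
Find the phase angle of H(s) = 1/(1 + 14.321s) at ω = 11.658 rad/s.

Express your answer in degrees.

Phase = -arctan(ωτ) = -arctan(11.658 × 14.321) = -89.7°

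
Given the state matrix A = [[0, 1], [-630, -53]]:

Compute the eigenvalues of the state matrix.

det(A - λI) = λ² - (-53)λ + 630 = (λ - (-18))(λ - (-35)). Eigenvalues: -18, -35.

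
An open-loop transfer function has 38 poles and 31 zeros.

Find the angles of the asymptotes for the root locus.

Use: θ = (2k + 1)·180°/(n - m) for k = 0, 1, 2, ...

n - m = 38 - 31 = 7. Angles: θk = (2k + 1)·180°/7 = 25.71°, 77.14°, 128.57°, 180°, 231.43°, 282.86°, 334.29°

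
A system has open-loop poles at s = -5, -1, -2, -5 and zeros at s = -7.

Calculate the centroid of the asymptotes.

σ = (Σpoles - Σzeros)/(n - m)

σ = (Σpoles - Σzeros)/(n - m) = (-13 - (-7))/(4 - 1) = -6/3 = -2.0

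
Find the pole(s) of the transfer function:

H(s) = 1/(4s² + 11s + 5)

Discriminant = 11² - 4×4×5 = 121 - 80 = 41 > 0, so two distinct real poles. Using quadratic formula: s = (-11 ± √41)/(2×4) = (-11 ± √41)/8, with √41 ≈ 6.4031. s₁ ≈ -0.5746, s₂ ≈ -2.1754. Poles: s₁ = -0.5746, s₂ = -2.1754.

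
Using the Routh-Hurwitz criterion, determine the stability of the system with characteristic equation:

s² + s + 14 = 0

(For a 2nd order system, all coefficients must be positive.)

Coefficients: 1, 1, 14. All positive, so system is stable.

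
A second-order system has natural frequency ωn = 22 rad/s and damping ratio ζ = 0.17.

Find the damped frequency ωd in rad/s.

ωd = ωn√(1 - ζ²) = 22√(1 - 0.17²) = 21.68 rad/s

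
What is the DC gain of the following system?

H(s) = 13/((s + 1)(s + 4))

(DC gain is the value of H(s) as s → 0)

DC gain = H(0) = 13/(1 × 4) = 13/4 = 3.25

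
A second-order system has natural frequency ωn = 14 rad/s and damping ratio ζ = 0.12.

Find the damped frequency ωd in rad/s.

ωd = ωn√(1 - ζ²) = 14√(1 - 0.12²) = 13.9 rad/s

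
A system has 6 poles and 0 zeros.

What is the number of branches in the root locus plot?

Root locus has n branches where n = number of poles = 6.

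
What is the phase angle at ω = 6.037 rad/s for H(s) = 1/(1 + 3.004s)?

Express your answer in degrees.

Phase = -arctan(ωτ) = -arctan(6.037 × 3.004) = -86.8°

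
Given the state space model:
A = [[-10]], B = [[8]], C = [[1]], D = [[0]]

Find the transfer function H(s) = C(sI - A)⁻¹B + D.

(sI - A)⁻¹ = 1/(s + 10). H(s) = 1 × 8/(s + 10) + 0 = 8/(s + 10).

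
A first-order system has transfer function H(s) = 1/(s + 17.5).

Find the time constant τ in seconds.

For H(s) = 1/(s + 1/τ), the pole is at -1/τ = -17.5, so τ = 1/17.5 = 0.0571 s.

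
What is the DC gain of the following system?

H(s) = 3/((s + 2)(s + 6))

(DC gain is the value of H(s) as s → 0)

DC gain = H(0) = 3/(2 × 6) = 3/12 = 0.25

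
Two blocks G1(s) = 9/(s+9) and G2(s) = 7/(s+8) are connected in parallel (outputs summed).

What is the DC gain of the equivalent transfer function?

Parallel: G_eq = G1 + G2. DC gain = G1(0) + G2(0) = 9/9 + 7/8 = 1 + 0.875 = 1.875.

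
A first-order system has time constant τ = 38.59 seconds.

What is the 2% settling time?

For first-order system, 2% settling time ≈ 4τ = 4 × 38.59 = 154.36 s.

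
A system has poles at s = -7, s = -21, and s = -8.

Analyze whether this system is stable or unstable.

All poles are in the left half-plane. System is stable.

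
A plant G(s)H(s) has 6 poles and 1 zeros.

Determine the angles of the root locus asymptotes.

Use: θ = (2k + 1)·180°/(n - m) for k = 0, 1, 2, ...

n - m = 6 - 1 = 5. Angles: θk = (2k + 1)·180°/5 = 36°, 108°, 180°, 252°, 324°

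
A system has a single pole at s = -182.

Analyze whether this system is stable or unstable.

Pole at s = -182 is in the left half-plane. Stable.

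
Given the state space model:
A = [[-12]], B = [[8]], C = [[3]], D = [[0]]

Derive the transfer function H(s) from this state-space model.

(sI - A)⁻¹ = 1/(s + 12). H(s) = 3 × 8/(s + 12) + 0 = 24/(s + 12).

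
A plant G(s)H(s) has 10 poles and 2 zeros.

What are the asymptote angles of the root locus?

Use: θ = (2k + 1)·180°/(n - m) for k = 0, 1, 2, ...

n - m = 10 - 2 = 8. Angles: θk = (2k + 1)·180°/8 = 22.5°, 67.5°, 112.5°, 157.5°, 202.5°, 247.5°, 292.5°, 337.5°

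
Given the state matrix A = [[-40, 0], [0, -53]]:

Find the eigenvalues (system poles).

For diagonal matrix, eigenvalues are diagonal entries: λ₁ = -40, λ₂ = -53.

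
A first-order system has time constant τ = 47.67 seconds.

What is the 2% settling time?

For first-order system, 2% settling time ≈ 4τ = 4 × 47.67 = 190.68 s.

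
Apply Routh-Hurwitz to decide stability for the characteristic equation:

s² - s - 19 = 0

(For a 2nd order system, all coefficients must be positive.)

Coefficients: 1, -1, -19. b=-1, c=-19 not positive, so system is unstable.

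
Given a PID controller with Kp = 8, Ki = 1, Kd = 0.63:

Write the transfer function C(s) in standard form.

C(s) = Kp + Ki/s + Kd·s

Substituting values: C(s) = 8 + 1/s + 0.63s = (0.63s² + 8s + 1)/s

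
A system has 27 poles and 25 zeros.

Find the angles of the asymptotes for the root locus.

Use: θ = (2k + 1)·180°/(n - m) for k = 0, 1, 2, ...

n - m = 27 - 25 = 2. Angles: θk = (2k + 1)·180°/2 = 90°, 270°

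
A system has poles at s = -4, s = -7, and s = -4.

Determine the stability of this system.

All poles are in the left half-plane. System is stable.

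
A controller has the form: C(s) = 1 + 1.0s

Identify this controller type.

This is a Proportional-Derivative (PD) controller.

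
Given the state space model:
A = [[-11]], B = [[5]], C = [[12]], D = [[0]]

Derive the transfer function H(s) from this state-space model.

(sI - A)⁻¹ = 1/(s + 11). H(s) = 12 × 5/(s + 11) + 0 = 60/(s + 11).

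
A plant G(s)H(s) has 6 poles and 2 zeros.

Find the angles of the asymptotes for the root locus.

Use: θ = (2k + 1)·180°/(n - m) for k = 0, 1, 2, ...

n - m = 6 - 2 = 4. Angles: θk = (2k + 1)·180°/4 = 45°, 135°, 225°, 315°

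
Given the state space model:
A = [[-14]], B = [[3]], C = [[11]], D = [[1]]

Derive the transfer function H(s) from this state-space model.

(sI - A)⁻¹ = 1/(s + 14). H(s) = 11×3/(s + 14) + 1 = (s + 47)/(s + 14).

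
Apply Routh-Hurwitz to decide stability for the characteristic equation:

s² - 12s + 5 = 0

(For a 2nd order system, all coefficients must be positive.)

Coefficients: 1, -12, 5. b=-12 not positive, so system is unstable.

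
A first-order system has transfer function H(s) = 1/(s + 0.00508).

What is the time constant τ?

For H(s) = 1/(s + 1/τ), the pole is at -1/τ = -0.00508, so τ = 1/0.00508 = 196.9 s.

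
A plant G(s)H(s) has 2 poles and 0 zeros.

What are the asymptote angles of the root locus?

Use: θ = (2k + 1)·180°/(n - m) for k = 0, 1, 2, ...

n - m = 2 - 0 = 2. Angles: θk = (2k + 1)·180°/2 = 90°, 270°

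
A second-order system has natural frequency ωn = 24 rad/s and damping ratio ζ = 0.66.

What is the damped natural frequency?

ωd = ωn√(1 - ζ²) = 24√(1 - 0.66²) = 18.03 rad/s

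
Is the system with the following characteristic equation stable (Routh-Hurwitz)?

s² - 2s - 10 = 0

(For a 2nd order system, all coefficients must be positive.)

Coefficients: 1, -2, -10. b=-2, c=-10 not positive, so system is unstable.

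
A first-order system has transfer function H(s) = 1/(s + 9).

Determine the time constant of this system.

For H(s) = 1/(s + 1/τ), the pole is at -1/τ = -9, so τ = 1/9 = 0.1111 s.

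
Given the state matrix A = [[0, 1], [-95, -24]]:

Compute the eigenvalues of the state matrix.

det(A - λI) = λ² - (-24)λ + 95 = (λ - (-19))(λ - (-5)). Eigenvalues: -19, -5.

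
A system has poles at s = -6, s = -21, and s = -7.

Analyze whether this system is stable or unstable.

All poles are in the left half-plane. System is stable.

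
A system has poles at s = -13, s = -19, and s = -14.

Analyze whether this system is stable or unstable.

All poles are in the left half-plane. System is stable.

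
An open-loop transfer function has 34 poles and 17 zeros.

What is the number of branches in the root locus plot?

Root locus has n branches where n = number of poles = 34.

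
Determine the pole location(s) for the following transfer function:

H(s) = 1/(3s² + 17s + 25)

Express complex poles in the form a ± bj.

Discriminant = 17² - 4×3×25 = 289 - 300 = -11 < 0, so the poles are a complex conjugate pair s = (-17 ± j√11)/(2×3). Real part = -17/(2×3) = -17/6 ≈ -2.8333; imaginary part = ±√11/(2×3) ≈ 0.5528. Poles: s = -2.8333 ± 0.5528j.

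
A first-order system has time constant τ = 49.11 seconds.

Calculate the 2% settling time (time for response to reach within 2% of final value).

For first-order system, 2% settling time ≈ 4τ = 4 × 49.11 = 196.44 s.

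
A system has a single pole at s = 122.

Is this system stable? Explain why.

Pole at s = 122 is in the right half-plane. Unstable.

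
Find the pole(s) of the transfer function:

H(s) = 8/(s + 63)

Pole is where denominator = 0: s + 63 = 0, so s = -63.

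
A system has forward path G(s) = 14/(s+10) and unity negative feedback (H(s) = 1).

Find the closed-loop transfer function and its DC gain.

T(s) = G/(1+GH) = [14/(s+10)] / [1 + 14/(s+10)] = 14/(s+10+14) = 14/(s+24). DC gain = 14/24 = 0.5833.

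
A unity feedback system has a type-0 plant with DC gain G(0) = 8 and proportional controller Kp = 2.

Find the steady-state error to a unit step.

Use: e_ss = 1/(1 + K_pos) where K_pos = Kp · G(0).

K_pos = Kp · G(0) = 2 × 8 = 16. e_ss = 1/(1 + 16) = 0.0588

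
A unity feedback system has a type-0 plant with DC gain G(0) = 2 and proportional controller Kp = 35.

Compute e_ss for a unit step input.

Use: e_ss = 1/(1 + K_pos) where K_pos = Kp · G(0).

K_pos = Kp · G(0) = 35 × 2 = 70. e_ss = 1/(1 + 70) = 0.0141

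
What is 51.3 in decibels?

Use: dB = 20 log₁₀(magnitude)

dB = 20 log₁₀(51.3) = 34.2 dB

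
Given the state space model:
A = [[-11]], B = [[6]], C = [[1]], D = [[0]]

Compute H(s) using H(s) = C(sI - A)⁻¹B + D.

(sI - A)⁻¹ = 1/(s + 11). H(s) = 1 × 6/(s + 11) + 0 = 6/(s + 11).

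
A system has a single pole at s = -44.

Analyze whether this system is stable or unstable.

Pole at s = -44 is in the left half-plane. Stable.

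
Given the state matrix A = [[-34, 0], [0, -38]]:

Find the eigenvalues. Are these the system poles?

For diagonal matrix, eigenvalues are diagonal entries: λ₁ = -34, λ₂ = -38. Eigenvalues of A = system poles.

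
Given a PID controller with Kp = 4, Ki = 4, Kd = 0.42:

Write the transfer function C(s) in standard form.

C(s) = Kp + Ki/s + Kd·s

Substituting values: C(s) = 4 + 4/s + 0.42s = (0.42s² + 4s + 4)/s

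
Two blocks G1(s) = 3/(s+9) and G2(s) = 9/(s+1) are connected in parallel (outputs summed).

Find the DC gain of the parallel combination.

Parallel: G_eq = G1 + G2. DC gain = G1(0) + G2(0) = 3/9 + 9/1 = 0.3333 + 9 = 9.3333.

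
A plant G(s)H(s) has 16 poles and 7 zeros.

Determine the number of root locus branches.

Root locus has n branches where n = number of poles = 16.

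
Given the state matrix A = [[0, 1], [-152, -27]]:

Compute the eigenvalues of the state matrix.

det(A - λI) = λ² - (-27)λ + 152 = (λ - (-19))(λ - (-8)). Eigenvalues: -19, -8.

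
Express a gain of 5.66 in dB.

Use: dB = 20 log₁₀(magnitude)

dB = 20 log₁₀(5.66) = 15.1 dB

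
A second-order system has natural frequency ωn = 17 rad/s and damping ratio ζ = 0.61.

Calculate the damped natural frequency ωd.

ωd = ωn√(1 - ζ²) = 17√(1 - 0.61²) = 13.47 rad/s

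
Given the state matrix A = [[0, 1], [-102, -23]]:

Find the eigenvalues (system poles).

det(A - λI) = λ² - (-23)λ + 102 = (λ - (-17))(λ - (-6)). Eigenvalues: -17, -6.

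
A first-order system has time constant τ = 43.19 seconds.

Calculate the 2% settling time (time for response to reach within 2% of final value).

For first-order system, 2% settling time ≈ 4τ = 4 × 43.19 = 172.76 s.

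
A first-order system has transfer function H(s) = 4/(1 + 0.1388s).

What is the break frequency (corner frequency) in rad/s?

Corner frequency = 1/τ = 1/0.1388 = 7.205 rad/s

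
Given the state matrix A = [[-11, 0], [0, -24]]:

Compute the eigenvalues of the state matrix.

For diagonal matrix, eigenvalues are diagonal entries: λ₁ = -11, λ₂ = -24.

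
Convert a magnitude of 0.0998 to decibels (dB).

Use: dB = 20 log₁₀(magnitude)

dB = 20 log₁₀(0.0998) = -20.0 dB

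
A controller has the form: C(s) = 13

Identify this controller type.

This is a Proportional (P) controller.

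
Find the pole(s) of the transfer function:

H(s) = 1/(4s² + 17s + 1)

Discriminant = 17² - 4×4×1 = 289 - 16 = 273 > 0, so two distinct real poles. Using quadratic formula: s = (-17 ± √273)/(2×4) = (-17 ± √273)/8, with √273 ≈ 16.5227. s₁ ≈ -0.0597, s₂ ≈ -4.1903. Poles: s₁ = -0.0597, s₂ = -4.1903.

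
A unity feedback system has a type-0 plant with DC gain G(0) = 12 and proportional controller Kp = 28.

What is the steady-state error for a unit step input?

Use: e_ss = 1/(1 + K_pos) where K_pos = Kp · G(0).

K_pos = Kp · G(0) = 28 × 12 = 336. e_ss = 1/(1 + 336) = 0.0030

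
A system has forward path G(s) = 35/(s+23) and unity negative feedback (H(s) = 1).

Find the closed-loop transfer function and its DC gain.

T(s) = G/(1+GH) = [35/(s+23)] / [1 + 35/(s+23)] = 35/(s+23+35) = 35/(s+58). DC gain = 35/58 = 0.6034.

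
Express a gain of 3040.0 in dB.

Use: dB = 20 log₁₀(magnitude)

dB = 20 log₁₀(3040.0) = 69.7 dB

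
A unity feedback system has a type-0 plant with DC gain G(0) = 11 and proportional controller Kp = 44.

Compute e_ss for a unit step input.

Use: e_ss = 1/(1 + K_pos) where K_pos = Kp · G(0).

K_pos = Kp · G(0) = 44 × 11 = 484. e_ss = 1/(1 + 484) = 0.0021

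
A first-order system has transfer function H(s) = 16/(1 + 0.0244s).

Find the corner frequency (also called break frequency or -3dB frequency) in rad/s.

Corner frequency = 1/τ = 1/0.0244 = 40.984 rad/s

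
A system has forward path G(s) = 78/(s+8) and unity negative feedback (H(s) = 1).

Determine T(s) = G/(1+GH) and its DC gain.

T(s) = G/(1+GH) = [78/(s+8)] / [1 + 78/(s+8)] = 78/(s+8+78) = 78/(s+86). DC gain = 78/86 = 0.9070.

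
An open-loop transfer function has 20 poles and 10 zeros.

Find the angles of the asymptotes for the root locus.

n - m = 20 - 10 = 10. Angles: θk = (2k + 1)·180°/10 = 18°, 54°, 90°, 126°, 162°, 198°, 234°, 270°, 306°, 342°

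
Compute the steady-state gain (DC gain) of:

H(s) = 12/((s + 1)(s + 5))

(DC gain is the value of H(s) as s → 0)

DC gain = H(0) = 12/(1 × 5) = 12/5 = 2.4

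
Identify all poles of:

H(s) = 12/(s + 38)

Pole is where denominator = 0: s + 38 = 0, so s = -38.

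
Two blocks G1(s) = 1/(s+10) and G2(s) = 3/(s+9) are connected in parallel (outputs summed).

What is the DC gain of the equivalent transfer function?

Parallel: G_eq = G1 + G2. DC gain = G1(0) + G2(0) = 1/10 + 3/9 = 0.1 + 0.3333 = 0.4333.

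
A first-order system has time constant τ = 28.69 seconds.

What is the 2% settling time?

For first-order system, 2% settling time ≈ 4τ = 4 × 28.69 = 114.76 s.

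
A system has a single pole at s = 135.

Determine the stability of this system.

Pole at s = 135 is in the right half-plane. Unstable.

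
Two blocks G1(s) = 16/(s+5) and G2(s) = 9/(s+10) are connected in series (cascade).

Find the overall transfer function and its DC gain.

Series: multiply transfer functions. G_eq = 16/(s+5) × 9/(s+10) = 144/((s+5)(s+10)). DC gain = 144/(5×10) = 2.88.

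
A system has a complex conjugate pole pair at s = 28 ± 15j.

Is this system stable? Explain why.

Real part of poles is 28 (> 0, right half-plane). Unstable.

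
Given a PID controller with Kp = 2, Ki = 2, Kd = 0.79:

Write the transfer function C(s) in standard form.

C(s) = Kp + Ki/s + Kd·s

Substituting values: C(s) = 2 + 2/s + 0.79s = (0.79s² + 2s + 2)/s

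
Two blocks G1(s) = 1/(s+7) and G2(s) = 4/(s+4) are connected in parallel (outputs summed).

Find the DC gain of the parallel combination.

Parallel: G_eq = G1 + G2. DC gain = G1(0) + G2(0) = 1/7 + 4/4 = 0.1429 + 1 = 1.1429.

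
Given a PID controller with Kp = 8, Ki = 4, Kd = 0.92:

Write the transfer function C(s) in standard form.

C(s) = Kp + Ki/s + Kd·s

Substituting values: C(s) = 8 + 4/s + 0.92s = (0.92s² + 8s + 4)/s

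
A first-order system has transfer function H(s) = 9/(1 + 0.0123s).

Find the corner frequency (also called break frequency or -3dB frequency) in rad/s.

Corner frequency = 1/τ = 1/0.0123 = 81.301 rad/s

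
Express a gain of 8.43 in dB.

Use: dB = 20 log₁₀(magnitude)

dB = 20 log₁₀(8.43) = 18.5 dB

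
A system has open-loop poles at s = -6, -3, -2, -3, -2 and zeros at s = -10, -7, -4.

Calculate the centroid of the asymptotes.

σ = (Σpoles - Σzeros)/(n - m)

σ = (Σpoles - Σzeros)/(n - m) = (-16 - (-21))/(5 - 3) = 5/2 = 2.5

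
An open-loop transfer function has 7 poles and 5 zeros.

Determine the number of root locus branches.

Root locus has n branches where n = number of poles = 7.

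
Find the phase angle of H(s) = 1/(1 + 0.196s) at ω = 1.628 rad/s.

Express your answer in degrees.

Phase = -arctan(ωτ) = -arctan(1.628 × 0.196) = -17.7°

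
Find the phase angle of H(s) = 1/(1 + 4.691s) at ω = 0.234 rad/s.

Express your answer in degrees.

Phase = -arctan(ωτ) = -arctan(0.234 × 4.691) = -47.7°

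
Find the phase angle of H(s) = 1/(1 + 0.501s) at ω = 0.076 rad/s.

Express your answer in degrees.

Phase = -arctan(ωτ) = -arctan(0.076 × 0.501) = -2.2°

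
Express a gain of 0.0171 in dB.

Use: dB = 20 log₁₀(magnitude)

dB = 20 log₁₀(0.0171) = -35.3 dB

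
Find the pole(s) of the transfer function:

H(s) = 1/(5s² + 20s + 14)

Discriminant = 20² - 4×5×14 = 400 - 280 = 120 > 0, so two distinct real poles. Using quadratic formula: s = (-20 ± √120)/(2×5) = (-20 ± √120)/10, with √120 ≈ 10.9545. s₁ ≈ -0.9046, s₂ ≈ -3.0954. Poles: s₁ = -0.9046, s₂ = -3.0954.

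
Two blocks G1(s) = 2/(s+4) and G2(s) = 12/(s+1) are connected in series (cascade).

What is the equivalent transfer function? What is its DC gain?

Series: multiply transfer functions. G_eq = 2/(s+4) × 12/(s+1) = 24/((s+4)(s+1)). DC gain = 24/(4×1) = 6.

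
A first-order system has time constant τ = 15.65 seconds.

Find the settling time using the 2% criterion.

For first-order system, 2% settling time ≈ 4τ = 4 × 15.65 = 62.6 s.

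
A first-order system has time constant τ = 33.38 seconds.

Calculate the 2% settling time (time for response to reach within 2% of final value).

For first-order system, 2% settling time ≈ 4τ = 4 × 33.38 = 133.52 s.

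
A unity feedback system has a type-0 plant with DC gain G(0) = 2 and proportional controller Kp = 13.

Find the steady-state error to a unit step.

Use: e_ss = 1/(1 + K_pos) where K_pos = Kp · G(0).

K_pos = Kp · G(0) = 13 × 2 = 26. e_ss = 1/(1 + 26) = 0.0370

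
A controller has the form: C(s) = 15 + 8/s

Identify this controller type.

This is a Proportional-Integral (PI) controller.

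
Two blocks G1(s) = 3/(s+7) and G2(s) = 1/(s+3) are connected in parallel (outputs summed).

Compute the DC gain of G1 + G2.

Parallel: G_eq = G1 + G2. DC gain = G1(0) + G2(0) = 3/7 + 1/3 = 0.4286 + 0.3333 = 0.7619.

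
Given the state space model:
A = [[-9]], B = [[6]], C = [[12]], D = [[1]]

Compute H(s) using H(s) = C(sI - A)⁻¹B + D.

(sI - A)⁻¹ = 1/(s + 9). H(s) = 12×6/(s + 9) + 1 = (s + 81)/(s + 9).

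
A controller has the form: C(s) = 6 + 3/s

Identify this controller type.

This is a Proportional-Integral (PI) controller.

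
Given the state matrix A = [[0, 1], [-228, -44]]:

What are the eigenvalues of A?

det(A - λI) = λ² - (-44)λ + 228 = (λ - (-38))(λ - (-6)). Eigenvalues: -38, -6.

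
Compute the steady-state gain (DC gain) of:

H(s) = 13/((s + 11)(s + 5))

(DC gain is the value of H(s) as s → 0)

DC gain = H(0) = 13/(11 × 5) = 13/55 = 0.2364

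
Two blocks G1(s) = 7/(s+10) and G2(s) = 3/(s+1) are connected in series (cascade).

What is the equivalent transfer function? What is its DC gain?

Series: multiply transfer functions. G_eq = 7/(s+10) × 3/(s+1) = 21/((s+10)(s+1)). DC gain = 21/(10×1) = 2.1.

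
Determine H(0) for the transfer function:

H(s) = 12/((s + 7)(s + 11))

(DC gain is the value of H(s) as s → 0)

DC gain = H(0) = 12/(7 × 11) = 12/77 = 0.1558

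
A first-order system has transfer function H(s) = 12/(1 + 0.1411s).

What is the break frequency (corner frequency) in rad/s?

Corner frequency = 1/τ = 1/0.1411 = 7.087 rad/s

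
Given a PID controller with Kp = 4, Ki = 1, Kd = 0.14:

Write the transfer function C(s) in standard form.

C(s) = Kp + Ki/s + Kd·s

Substituting values: C(s) = 4 + 1/s + 0.14s = (0.14s² + 4s + 1)/s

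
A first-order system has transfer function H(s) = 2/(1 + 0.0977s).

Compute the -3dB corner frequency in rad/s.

Corner frequency = 1/τ = 1/0.0977 = 10.235 rad/s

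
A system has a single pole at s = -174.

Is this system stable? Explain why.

Pole at s = -174 is in the left half-plane. Stable.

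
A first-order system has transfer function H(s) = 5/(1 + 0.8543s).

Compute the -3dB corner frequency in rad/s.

Corner frequency = 1/τ = 1/0.8543 = 1.171 rad/s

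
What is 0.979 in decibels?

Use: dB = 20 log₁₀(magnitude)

dB = 20 log₁₀(0.979) = -0.2 dB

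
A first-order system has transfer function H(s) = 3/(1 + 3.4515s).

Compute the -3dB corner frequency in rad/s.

Corner frequency = 1/τ = 1/3.4515 = 0.29 rad/s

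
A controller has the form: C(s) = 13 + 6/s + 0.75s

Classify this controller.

This is a Proportional-Integral-Derivative (PID) controller.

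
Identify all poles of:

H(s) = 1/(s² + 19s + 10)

Discriminant = 19² - 4×1×10 = 361 - 40 = 321 > 0, so two distinct real poles. Using quadratic formula: s = (-19 ± √321)/(2×1) = (-19 ± √321)/2, with √321 ≈ 17.9165. s₁ ≈ -0.5418, s₂ ≈ -18.4582. Poles: s₁ = -0.5418, s₂ = -18.4582.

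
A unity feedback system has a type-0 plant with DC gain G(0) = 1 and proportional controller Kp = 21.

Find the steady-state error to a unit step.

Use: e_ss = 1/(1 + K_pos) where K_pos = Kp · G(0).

K_pos = Kp · G(0) = 21 × 1 = 21. e_ss = 1/(1 + 21) = 0.0455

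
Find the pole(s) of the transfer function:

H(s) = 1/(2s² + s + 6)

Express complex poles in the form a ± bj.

Discriminant = 1² - 4×2×6 = 1 - 48 = -47 < 0, so the poles are a complex conjugate pair s = (-1 ± j√47)/(2×2). Real part = -1/(2×2) = -1/4 = -0.25; imaginary part = ±√47/(2×2) ≈ 1.7139. Poles: s = -0.25 ± 1.7139j.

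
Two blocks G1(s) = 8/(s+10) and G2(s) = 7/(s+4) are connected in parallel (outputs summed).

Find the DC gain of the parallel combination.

Parallel: G_eq = G1 + G2. DC gain = G1(0) + G2(0) = 8/10 + 7/4 = 0.8 + 1.75 = 2.55.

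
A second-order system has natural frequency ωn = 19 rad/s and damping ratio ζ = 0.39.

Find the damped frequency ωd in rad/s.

ωd = ωn√(1 - ζ²) = 19√(1 - 0.39²) = 17.5 rad/s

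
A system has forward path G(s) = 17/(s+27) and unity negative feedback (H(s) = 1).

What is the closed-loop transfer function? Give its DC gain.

T(s) = G/(1+GH) = [17/(s+27)] / [1 + 17/(s+27)] = 17/(s+27+17) = 17/(s+44). DC gain = 17/44 = 0.3864.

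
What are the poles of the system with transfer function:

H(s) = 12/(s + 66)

Pole is where denominator = 0: s + 66 = 0, so s = -66.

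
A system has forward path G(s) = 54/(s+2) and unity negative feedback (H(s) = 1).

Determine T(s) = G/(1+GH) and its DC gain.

T(s) = G/(1+GH) = [54/(s+2)] / [1 + 54/(s+2)] = 54/(s+2+54) = 54/(s+56). DC gain = 54/56 = 0.9643.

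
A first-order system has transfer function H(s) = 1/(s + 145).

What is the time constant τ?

For H(s) = 1/(s + 1/τ), the pole is at -1/τ = -145, so τ = 1/145 = 0.0069 s.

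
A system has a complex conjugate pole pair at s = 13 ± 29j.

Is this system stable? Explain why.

Real part of poles is 13 (> 0, right half-plane). Unstable.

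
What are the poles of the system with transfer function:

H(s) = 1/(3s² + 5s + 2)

Discriminant = 5² - 4×3×2 = 25 - 24 = 1 > 0, so two distinct real poles. Using quadratic formula: s = (-5 ± √1)/(2×3) = (-5 ± √1)/6, with √1 = 1. s₁ = -4/6 ≈ -0.6667, s₂ = -6/6 = -1. Poles: s₁ = -0.6667, s₂ = -1.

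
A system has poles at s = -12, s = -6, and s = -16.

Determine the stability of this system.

All poles are in the left half-plane. System is stable.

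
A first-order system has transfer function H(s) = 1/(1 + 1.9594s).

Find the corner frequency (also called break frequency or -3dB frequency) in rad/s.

Corner frequency = 1/τ = 1/1.9594 = 0.51 rad/s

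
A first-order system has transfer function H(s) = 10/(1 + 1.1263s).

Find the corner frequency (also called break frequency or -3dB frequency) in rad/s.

Corner frequency = 1/τ = 1/1.1263 = 0.888 rad/s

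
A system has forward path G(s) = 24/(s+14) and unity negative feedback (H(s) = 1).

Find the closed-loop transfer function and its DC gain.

T(s) = G/(1+GH) = [24/(s+14)] / [1 + 24/(s+14)] = 24/(s+14+24) = 24/(s+38). DC gain = 24/38 = 0.6316.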